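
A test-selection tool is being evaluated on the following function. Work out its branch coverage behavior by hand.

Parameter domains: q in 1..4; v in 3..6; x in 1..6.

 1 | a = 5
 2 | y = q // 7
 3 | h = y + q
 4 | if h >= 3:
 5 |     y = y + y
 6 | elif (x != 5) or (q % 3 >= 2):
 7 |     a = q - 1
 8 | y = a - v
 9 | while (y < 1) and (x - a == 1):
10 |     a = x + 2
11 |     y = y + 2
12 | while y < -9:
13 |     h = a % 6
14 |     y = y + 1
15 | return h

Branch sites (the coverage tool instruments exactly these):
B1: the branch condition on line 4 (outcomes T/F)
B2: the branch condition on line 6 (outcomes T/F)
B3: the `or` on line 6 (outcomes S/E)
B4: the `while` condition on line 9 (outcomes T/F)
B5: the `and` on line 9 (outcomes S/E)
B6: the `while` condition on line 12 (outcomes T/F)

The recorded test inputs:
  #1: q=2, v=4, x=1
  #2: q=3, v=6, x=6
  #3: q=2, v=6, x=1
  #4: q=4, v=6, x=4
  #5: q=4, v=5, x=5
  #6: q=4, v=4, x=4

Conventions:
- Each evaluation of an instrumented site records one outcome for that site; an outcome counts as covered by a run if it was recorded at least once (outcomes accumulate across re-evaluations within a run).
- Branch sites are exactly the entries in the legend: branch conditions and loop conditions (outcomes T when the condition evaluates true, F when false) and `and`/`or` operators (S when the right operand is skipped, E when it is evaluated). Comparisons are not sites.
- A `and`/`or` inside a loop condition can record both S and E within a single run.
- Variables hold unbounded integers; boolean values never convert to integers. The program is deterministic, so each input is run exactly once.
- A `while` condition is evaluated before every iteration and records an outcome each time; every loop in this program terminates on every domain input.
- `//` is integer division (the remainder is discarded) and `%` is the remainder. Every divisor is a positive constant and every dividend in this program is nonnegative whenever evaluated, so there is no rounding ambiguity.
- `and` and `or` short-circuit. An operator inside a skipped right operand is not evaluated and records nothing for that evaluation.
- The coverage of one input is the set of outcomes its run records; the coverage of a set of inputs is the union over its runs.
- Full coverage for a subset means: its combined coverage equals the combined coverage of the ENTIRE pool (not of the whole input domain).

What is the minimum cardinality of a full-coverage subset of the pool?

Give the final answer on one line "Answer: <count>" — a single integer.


#1 (q=2, v=4, x=1) -> covered: B1=F, B2=T, B3=S, B4=F, B5=E, B6=F
#2 (q=3, v=6, x=6) -> covered: B1=T, B4=T, B4=F, B5=S, B5=E, B6=F
#3 (q=2, v=6, x=1) -> covered: B1=F, B2=T, B3=S, B4=F, B5=E, B6=F
#4 (q=4, v=6, x=4) -> covered: B1=T, B4=F, B5=E, B6=F
#5 (q=4, v=5, x=5) -> covered: B1=T, B4=F, B5=E, B6=F
#6 (q=4, v=4, x=4) -> covered: B1=T, B4=F, B5=S, B6=F
union over all inputs: B1=T, B1=F, B2=T, B3=S, B4=T, B4=F, B5=S, B5=E, B6=F (9 outcomes)
size 1 is not enough: best union over all size-1 subsets is 6/9
at size 2, {1, 2} reaches all 9 outcomes; every lexicographically earlier size-2 subset fails
Answer: 2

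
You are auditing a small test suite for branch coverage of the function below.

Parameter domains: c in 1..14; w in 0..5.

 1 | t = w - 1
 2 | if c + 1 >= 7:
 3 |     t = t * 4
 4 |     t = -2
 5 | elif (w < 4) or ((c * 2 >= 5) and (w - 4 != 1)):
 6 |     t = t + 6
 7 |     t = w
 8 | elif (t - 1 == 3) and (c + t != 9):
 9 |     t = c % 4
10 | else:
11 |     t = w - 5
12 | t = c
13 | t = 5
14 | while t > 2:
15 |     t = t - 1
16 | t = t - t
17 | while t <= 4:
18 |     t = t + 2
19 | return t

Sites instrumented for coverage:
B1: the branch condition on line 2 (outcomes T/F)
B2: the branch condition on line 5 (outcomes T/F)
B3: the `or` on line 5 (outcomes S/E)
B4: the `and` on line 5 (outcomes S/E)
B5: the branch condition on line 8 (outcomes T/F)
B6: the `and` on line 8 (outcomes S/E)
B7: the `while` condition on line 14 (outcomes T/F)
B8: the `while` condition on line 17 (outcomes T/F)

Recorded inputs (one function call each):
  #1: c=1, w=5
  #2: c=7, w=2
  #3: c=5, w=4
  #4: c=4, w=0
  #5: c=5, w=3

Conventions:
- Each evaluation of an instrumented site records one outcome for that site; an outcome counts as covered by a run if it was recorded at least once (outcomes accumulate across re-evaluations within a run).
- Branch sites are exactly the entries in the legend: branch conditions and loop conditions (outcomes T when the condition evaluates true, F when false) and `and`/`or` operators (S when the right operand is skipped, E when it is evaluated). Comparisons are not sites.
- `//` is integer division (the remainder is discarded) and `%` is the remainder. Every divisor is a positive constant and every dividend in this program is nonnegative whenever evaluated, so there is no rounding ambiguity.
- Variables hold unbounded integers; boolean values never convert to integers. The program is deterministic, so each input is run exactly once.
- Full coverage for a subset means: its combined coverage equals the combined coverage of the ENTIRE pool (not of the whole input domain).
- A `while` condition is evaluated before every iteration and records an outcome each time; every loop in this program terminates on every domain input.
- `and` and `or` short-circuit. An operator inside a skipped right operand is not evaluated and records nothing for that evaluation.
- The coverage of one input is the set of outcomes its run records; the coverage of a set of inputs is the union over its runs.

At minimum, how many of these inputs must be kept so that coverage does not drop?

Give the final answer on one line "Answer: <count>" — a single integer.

run #1 (c=1, w=5) runs B1->F, B3->E, B4->S, B2->F, B6->E, B5->T, B7->T, B7->T, B7->T, B7->F, B8->T, B8->T, B8->T, B8->F; records B1=F, B2=F, B3=E, B4=S, B5=T, B6=E, B7=T, B7=F, B8=T, B8=F
run #2 (c=7, w=2) runs B1->T, B7->T, B7->T, B7->T, B7->F, B8->T, B8->T, B8->T, B8->F; records B1=T, B7=T, B7=F, B8=T, B8=F
run #3 (c=5, w=4) runs B1->F, B3->E, B4->E, B2->T, B7->T, B7->T, B7->T, B7->F, B8->T, B8->T, B8->T, B8->F; records B1=F, B2=T, B3=E, B4=E, B7=T, B7=F, B8=T, B8=F
run #4 (c=4, w=0) runs B1->F, B3->S, B2->T, B7->T, B7->T, B7->T, B7->F, B8->T, B8->T, B8->T, B8->F; records B1=F, B2=T, B3=S, B7=T, B7=F, B8=T, B8=F
run #5 (c=5, w=3) runs B1->F, B3->S, B2->T, B7->T, B7->T, B7->T, B7->F, B8->T, B8->T, B8->T, B8->F; records B1=F, B2=T, B3=S, B7=T, B7=F, B8=T, B8=F
union over all inputs: B1=T, B1=F, B2=T, B2=F, B3=S, B3=E, B4=S, B4=E, B5=T, B6=E, B7=T, B7=F, B8=T, B8=F (14 outcomes)
every size-1 subset falls short of the 14 outcomes (best: 10/14)
every size-2 subset falls short of the 14 outcomes (best: 12/14)
every size-3 subset falls short of the 14 outcomes (best: 13/14)
size 4: inputs {1, 2, 3, 4} cover all 14 outcomes, and no lexicographically smaller subset of this size does

Answer: 4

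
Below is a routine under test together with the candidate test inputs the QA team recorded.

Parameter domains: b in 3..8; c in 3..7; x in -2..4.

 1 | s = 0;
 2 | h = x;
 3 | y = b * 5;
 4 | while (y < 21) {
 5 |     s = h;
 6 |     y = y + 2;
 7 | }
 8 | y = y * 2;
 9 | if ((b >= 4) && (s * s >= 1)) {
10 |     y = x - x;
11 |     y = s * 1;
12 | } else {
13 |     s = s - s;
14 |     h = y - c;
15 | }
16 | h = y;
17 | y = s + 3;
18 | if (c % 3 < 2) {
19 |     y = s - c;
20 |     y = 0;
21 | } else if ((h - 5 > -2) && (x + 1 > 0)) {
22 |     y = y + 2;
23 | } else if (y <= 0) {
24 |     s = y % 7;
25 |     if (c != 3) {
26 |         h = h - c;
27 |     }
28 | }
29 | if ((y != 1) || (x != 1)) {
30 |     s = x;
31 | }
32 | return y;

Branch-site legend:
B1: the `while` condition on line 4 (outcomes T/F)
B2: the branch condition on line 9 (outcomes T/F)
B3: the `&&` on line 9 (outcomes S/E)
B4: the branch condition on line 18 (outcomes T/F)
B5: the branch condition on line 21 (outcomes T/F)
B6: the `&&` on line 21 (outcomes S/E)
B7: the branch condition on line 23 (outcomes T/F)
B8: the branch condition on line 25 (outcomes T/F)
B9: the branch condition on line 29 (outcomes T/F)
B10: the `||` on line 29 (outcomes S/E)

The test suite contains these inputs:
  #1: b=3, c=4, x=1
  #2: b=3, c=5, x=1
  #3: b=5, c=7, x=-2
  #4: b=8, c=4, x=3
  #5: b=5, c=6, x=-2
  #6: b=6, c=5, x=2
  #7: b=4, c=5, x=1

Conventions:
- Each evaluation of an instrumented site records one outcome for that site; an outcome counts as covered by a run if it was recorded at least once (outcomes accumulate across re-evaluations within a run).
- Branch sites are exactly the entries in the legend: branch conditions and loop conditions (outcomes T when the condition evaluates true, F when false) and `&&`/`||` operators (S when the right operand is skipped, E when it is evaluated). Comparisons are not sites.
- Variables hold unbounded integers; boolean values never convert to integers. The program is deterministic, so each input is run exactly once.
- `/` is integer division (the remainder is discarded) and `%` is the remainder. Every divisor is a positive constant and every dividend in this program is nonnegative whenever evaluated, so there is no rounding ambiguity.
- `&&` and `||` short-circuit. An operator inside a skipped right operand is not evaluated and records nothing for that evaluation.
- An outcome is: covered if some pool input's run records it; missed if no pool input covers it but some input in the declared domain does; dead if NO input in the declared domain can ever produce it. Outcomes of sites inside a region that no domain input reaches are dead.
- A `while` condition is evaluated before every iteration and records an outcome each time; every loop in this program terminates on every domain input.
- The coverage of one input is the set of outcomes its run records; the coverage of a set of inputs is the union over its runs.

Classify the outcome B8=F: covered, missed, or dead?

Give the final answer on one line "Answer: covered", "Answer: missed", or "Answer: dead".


no pool input records B8=F
checking all 210 inputs in the declared domain: B8=F is never recorded -> dead
Answer: dead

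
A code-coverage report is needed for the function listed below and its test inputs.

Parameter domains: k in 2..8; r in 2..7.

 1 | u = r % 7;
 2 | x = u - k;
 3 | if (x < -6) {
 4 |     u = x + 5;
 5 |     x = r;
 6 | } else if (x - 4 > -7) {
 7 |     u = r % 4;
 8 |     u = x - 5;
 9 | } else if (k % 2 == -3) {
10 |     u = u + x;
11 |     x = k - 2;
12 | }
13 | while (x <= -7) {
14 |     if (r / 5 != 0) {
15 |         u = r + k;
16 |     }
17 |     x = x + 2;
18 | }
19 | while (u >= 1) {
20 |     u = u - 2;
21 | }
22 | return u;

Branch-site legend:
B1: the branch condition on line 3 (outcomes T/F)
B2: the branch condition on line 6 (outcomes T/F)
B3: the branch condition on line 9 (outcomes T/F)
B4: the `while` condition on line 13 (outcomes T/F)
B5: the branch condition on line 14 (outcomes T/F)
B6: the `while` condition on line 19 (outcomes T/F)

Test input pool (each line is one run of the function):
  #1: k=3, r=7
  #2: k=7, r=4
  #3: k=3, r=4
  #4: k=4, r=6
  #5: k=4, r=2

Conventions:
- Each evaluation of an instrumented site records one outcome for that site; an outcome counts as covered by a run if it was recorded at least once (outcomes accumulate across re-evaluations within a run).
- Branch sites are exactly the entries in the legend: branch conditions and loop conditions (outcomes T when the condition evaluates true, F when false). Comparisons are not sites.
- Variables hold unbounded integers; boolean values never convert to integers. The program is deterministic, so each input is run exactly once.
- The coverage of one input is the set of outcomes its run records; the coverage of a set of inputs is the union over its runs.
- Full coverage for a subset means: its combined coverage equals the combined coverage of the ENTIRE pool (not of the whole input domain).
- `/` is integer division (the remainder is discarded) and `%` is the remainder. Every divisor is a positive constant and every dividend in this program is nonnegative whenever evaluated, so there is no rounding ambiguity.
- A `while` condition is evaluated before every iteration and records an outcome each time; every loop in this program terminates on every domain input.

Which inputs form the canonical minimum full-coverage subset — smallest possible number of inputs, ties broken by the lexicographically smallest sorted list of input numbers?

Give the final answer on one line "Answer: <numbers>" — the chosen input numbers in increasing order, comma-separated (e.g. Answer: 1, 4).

input #1 (k=3, r=7): events B1->F, B2->F, B3->F, B4->F, B6->F; covers B1=F, B2=F, B3=F, B4=F, B6=F
input #2 (k=7, r=4): events B1->F, B2->F, B3->F, B4->F, B6->T, B6->T, B6->F; covers B1=F, B2=F, B3=F, B4=F, B6=T, B6=F
input #3 (k=3, r=4): events B1->F, B2->T, B4->F, B6->F; covers B1=F, B2=T, B4=F, B6=F
input #4 (k=4, r=6): events B1->F, B2->T, B4->F, B6->F; covers B1=F, B2=T, B4=F, B6=F
input #5 (k=4, r=2): events B1->F, B2->T, B4->F, B6->F; covers B1=F, B2=T, B4=F, B6=F
together the pool reaches 7 outcomes: B1=F, B2=T, B2=F, B3=F, B4=F, B6=T, B6=F
size 1 is not enough: best union over all size-1 subsets is 6/7
inputs {2, 3} (size 2) cover everything; no size-2 subset with a lexicographically smaller index list covers all 7

Answer: 2, 3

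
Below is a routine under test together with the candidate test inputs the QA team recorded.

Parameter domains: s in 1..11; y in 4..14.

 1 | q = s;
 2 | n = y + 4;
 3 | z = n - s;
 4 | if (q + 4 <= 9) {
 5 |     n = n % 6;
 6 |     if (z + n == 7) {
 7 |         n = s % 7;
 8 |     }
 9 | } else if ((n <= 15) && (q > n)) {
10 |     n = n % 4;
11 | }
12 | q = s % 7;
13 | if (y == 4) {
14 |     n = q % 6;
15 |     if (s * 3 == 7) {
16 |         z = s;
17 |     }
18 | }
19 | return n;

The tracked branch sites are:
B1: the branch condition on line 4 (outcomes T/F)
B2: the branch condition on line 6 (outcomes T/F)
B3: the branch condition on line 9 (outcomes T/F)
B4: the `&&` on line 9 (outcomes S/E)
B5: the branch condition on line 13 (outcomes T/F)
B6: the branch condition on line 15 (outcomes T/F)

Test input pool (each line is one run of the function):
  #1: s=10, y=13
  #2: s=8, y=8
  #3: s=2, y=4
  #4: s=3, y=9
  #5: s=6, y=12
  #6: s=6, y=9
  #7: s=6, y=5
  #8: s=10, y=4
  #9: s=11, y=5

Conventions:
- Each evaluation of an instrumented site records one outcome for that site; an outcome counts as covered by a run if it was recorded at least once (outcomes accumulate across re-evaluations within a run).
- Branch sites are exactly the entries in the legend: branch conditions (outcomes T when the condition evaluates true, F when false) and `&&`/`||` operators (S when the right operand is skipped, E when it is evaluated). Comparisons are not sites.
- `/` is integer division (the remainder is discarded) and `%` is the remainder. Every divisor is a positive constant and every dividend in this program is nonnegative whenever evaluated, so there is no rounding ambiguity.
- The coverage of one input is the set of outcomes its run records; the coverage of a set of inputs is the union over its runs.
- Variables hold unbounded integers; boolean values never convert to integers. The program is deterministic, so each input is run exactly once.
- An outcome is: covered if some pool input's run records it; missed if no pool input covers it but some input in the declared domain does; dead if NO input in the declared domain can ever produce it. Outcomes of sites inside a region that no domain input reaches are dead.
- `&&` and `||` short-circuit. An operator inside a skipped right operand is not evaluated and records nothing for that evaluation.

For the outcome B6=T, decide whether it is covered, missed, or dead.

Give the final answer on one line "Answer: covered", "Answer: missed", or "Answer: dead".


no pool input records B6=T
checking all 121 inputs in the declared domain: B6=T is never recorded -> dead
Answer: dead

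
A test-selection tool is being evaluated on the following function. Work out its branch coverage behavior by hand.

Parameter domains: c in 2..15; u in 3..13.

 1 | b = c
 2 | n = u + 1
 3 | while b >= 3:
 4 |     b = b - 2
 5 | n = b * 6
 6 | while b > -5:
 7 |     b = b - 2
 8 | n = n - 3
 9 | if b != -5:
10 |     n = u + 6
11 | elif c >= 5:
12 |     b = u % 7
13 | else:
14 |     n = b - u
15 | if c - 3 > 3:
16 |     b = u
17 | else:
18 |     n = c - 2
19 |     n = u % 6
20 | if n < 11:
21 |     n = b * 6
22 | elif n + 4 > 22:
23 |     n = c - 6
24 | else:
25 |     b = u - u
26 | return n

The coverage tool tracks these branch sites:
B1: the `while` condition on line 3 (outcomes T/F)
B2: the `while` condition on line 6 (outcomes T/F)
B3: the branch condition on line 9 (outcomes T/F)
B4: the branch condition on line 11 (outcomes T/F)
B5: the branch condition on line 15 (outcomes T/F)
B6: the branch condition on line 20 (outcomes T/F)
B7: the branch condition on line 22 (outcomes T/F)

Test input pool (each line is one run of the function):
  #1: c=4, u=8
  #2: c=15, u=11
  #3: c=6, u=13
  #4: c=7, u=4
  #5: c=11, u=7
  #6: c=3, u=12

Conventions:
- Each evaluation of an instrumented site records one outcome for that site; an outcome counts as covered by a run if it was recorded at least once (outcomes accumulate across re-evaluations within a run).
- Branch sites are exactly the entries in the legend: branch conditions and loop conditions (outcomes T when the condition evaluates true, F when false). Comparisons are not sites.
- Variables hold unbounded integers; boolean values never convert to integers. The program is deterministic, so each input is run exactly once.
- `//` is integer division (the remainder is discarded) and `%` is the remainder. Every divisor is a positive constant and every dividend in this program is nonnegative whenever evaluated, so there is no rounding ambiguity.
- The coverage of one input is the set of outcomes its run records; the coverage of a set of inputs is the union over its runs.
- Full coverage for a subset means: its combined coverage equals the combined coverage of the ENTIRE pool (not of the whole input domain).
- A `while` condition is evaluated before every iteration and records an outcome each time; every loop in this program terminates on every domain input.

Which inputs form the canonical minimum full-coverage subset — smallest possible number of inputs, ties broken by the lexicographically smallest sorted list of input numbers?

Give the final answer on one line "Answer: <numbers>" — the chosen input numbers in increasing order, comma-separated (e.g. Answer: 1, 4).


input #1 (c=4, u=8): covers B1=T, B1=F, B2=T, B2=F, B3=T, B5=F, B6=T
input #2 (c=15, u=11): covers B1=T, B1=F, B2=T, B2=F, B3=F, B4=T, B5=T, B6=T
input #3 (c=6, u=13): covers B1=T, B1=F, B2=T, B2=F, B3=T, B5=F, B6=T
input #4 (c=7, u=4): covers B1=T, B1=F, B2=T, B2=F, B3=F, B4=T, B5=T, B6=T
input #5 (c=11, u=7): covers B1=T, B1=F, B2=T, B2=F, B3=F, B4=T, B5=T, B6=T
input #6 (c=3, u=12): covers B1=T, B1=F, B2=T, B2=F, B3=F, B4=F, B5=F, B6=T
the full pool covers 11 outcomes: B1=T, B1=F, B2=T, B2=F, B3=T, B3=F, B4=T, B4=F, B5=T, B5=F, B6=T
checked all size-1 subsets: none covers 11 outcomes (max 8/11)
checked all size-2 subsets: none covers 11 outcomes (max 10/11)
size 3: inputs {1, 2, 6} cover all 11 outcomes, and no lexicographically smaller subset of this size does
Answer: 1, 2, 6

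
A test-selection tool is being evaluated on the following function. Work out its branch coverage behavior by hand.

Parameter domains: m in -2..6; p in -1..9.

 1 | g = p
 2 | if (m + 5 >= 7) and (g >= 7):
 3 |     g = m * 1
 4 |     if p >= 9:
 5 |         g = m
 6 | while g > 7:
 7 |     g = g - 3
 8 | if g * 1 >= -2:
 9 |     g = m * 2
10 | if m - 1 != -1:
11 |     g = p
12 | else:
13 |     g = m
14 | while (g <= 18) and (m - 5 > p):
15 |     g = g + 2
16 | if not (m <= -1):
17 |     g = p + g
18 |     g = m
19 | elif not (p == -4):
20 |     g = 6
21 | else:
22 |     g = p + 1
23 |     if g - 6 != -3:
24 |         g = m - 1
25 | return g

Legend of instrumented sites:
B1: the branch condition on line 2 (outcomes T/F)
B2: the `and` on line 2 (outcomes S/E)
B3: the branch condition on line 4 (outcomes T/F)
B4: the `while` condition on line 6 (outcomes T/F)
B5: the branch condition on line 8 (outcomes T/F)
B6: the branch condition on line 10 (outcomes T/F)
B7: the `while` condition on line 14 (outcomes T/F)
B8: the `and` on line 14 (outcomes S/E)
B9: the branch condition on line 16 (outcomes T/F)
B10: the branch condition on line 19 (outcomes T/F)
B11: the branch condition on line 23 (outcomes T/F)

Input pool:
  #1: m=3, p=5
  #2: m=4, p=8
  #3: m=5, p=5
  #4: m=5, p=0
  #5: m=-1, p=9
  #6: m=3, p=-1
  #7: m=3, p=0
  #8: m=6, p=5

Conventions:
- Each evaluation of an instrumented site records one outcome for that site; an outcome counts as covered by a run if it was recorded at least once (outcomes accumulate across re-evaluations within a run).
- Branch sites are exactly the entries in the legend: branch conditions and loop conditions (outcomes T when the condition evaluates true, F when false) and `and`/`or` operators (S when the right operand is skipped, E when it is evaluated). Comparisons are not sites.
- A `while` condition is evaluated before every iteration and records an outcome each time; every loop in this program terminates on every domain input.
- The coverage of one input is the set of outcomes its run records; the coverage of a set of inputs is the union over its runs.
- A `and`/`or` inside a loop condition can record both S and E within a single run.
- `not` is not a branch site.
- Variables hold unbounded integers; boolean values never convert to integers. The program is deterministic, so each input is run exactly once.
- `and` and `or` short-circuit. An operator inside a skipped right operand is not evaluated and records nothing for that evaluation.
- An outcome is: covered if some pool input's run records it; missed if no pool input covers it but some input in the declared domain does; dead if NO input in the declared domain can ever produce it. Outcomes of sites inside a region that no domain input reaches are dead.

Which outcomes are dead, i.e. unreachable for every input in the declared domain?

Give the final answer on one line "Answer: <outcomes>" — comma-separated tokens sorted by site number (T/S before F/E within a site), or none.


sweeping the full domain (99 inputs) for each outcome:
  B5=F: unreachable across the whole domain -> dead
  B10=F: unreachable across the whole domain -> dead
  B11=T: unreachable across the whole domain -> dead
  B11=F: unreachable across the whole domain -> dead
  reachable outcomes have witnesses, e.g. B1=T (e.g. m=2, p=7), B1=F (e.g. m=-2, p=-1), B2=S (e.g. m=-2, p=-1), B2=E (e.g. m=2, p=-1)
Answer: B5=F, B10=F, B11=T, B11=F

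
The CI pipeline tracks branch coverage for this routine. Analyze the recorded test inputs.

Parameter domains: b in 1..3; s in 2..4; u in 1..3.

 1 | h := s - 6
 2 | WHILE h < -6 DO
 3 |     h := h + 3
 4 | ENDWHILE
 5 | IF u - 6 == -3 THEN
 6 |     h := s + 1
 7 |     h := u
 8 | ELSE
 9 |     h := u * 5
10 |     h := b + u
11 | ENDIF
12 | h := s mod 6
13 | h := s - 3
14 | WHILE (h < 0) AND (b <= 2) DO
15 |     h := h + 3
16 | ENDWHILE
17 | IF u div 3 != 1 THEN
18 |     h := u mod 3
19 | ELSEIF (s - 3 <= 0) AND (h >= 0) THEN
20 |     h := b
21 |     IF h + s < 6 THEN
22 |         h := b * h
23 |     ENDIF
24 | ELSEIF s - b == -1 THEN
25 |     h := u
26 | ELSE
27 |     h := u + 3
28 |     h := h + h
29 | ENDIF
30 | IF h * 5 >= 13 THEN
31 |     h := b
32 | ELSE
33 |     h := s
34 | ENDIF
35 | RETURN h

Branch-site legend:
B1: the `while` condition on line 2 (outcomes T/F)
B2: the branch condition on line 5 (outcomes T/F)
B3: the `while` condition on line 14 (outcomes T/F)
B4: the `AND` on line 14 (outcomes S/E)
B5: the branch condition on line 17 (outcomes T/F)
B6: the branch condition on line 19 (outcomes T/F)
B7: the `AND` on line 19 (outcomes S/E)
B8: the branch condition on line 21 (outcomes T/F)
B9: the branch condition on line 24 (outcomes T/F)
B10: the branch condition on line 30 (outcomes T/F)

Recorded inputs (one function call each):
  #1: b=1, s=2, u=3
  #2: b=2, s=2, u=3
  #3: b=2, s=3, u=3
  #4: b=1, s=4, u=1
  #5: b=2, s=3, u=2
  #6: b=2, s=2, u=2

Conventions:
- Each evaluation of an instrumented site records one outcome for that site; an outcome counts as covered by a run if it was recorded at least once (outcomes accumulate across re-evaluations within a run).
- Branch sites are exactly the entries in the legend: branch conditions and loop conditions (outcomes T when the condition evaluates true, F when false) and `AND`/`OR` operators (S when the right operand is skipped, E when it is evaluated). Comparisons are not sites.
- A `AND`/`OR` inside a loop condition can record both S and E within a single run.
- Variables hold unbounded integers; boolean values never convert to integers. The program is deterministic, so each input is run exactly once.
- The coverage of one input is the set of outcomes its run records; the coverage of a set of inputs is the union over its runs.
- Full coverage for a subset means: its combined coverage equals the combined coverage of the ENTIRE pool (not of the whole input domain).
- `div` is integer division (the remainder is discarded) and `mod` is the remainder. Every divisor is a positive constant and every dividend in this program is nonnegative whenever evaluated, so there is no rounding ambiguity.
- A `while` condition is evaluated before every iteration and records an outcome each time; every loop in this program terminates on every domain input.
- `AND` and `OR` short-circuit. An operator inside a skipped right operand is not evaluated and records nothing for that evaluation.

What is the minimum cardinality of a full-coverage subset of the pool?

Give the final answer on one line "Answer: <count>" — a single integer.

run #1 (b=1, s=2, u=3) runs B1->F, B2->T, B4->E, B3->T, B4->S, B3->F, B5->F, B7->E, B6->T, B8->T, B10->F; records B1=F, B2=T, B3=T, B3=F, B4=S, B4=E, B5=F, B6=T, B7=E, B8=T, B10=F
run #2 (b=2, s=2, u=3) runs B1->F, B2->T, B4->E, B3->T, B4->S, B3->F, B5->F, B7->E, B6->T, B8->T, B10->T; records B1=F, B2=T, B3=T, B3=F, B4=S, B4=E, B5=F, B6=T, B7=E, B8=T, B10=T
run #3 (b=2, s=3, u=3) runs B1->F, B2->T, B4->S, B3->F, B5->F, B7->E, B6->T, B8->T, B10->T; records B1=F, B2=T, B3=F, B4=S, B5=F, B6=T, B7=E, B8=T, B10=T
run #4 (b=1, s=4, u=1) runs B1->F, B2->F, B4->S, B3->F, B5->T, B10->F; records B1=F, B2=F, B3=F, B4=S, B5=T, B10=F
run #5 (b=2, s=3, u=2) runs B1->F, B2->F, B4->S, B3->F, B5->T, B10->F; records B1=F, B2=F, B3=F, B4=S, B5=T, B10=F
run #6 (b=2, s=2, u=2) runs B1->F, B2->F, B4->E, B3->T, B4->S, B3->F, B5->T, B10->F; records B1=F, B2=F, B3=T, B3=F, B4=S, B4=E, B5=T, B10=F
together the pool reaches 14 outcomes: B1=F, B2=T, B2=F, B3=T, B3=F, B4=S, B4=E, B5=T, B5=F, B6=T, B7=E, B8=T, B10=T, B10=F
size 1 is not enough: best union over all size-1 subsets is 11/14
at size 2, {2, 4} reaches all 14 outcomes; every lexicographically earlier size-2 subset fails

Answer: 2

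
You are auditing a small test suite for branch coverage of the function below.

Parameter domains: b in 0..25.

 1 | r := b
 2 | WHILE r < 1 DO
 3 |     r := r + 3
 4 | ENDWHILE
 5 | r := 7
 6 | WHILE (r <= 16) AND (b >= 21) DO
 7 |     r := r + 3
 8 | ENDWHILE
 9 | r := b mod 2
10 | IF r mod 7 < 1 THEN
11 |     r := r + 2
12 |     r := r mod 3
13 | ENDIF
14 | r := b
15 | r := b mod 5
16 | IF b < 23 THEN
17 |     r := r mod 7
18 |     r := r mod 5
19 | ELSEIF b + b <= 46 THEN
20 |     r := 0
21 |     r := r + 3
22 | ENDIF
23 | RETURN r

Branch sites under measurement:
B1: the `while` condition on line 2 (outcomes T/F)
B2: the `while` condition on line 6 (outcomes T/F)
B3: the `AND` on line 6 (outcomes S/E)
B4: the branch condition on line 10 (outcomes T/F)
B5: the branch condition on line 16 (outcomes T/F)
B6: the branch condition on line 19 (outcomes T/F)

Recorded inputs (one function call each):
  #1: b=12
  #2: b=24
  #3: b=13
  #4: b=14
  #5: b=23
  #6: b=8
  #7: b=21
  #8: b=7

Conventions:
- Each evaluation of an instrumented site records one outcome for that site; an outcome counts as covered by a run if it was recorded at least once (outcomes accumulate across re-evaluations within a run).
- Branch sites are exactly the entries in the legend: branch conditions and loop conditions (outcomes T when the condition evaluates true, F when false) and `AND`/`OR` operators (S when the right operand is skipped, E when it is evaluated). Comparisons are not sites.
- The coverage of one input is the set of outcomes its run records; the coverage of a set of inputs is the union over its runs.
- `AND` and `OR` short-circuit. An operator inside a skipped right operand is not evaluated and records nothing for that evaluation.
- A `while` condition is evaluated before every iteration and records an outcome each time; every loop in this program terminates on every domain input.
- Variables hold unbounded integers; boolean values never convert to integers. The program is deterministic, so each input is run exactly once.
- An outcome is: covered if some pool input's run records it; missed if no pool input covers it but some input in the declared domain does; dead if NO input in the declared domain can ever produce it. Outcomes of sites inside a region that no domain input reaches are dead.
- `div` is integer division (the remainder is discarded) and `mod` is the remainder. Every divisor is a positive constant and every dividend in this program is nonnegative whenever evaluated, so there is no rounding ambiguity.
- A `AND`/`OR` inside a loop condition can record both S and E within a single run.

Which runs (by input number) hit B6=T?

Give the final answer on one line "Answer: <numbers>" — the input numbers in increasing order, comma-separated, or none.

input #1 (b=12): does not record B6=T
input #2 (b=24): does not record B6=T
input #3 (b=13): does not record B6=T
input #4 (b=14): does not record B6=T
input #5 (b=23): records B6=T
input #6 (b=8): does not record B6=T
input #7 (b=21): does not record B6=T
input #8 (b=7): does not record B6=T

Answer: 5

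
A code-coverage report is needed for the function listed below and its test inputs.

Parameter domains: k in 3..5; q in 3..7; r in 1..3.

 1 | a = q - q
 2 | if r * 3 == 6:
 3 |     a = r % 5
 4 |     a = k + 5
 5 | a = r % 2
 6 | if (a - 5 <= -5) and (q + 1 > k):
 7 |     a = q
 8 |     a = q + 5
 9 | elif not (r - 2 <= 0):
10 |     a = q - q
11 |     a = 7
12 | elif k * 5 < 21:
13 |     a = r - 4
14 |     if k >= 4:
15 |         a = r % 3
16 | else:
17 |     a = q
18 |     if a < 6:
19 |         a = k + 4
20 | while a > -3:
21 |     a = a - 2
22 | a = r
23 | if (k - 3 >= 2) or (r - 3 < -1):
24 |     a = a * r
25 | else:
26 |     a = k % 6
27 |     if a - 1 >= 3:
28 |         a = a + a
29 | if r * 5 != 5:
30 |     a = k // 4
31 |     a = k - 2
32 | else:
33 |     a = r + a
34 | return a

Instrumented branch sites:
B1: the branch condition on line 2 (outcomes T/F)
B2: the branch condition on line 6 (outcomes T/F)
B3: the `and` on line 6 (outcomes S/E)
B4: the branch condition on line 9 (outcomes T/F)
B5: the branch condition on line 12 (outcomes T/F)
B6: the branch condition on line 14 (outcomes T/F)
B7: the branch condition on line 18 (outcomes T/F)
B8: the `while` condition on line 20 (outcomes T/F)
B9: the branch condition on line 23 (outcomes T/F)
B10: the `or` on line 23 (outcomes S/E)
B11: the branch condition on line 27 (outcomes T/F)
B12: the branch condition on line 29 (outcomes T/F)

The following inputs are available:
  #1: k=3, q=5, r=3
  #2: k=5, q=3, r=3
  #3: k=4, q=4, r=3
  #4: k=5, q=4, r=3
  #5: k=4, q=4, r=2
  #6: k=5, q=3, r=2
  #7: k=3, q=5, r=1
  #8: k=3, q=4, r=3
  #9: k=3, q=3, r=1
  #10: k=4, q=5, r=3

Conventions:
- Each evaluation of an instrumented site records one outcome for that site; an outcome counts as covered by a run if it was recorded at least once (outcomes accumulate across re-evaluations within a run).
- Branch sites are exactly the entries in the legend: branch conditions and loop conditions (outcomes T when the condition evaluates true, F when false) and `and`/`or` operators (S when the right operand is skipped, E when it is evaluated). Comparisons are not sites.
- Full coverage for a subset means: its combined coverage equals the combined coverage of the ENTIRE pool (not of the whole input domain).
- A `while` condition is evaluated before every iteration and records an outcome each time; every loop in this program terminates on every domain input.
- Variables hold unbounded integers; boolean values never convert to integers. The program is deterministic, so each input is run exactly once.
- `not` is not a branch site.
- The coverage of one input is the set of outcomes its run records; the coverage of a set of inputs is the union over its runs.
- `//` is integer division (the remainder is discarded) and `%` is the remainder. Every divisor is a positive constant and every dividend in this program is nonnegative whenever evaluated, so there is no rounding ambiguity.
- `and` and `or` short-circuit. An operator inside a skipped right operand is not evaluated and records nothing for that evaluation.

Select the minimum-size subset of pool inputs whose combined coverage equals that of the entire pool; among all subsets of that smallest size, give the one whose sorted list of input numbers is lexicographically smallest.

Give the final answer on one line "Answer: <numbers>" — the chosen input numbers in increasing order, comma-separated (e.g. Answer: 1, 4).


input #1, k=3, q=5, r=3: events B1->F, B3->S, B2->F, B4->T, B8->T, B8->T, B8->T, B8->T, B8->T, B8->F, B10->E, B9->F, B11->F, B12->T; outcomes B1=F, B2=F, B3=S, B4=T, B8=T, B8=F, B9=F, B10=E, B11=F, B12=T
input #2, k=5, q=3, r=3: events B1->F, B3->S, B2->F, B4->T, B8->T, B8->T, B8->T, B8->T, B8->T, B8->F, B10->S, B9->T, B12->T; outcomes B1=F, B2=F, B3=S, B4=T, B8=T, B8=F, B9=T, B10=S, B12=T
input #3, k=4, q=4, r=3: events B1->F, B3->S, B2->F, B4->T, B8->T, B8->T, B8->T, B8->T, B8->T, B8->F, B10->E, B9->F, B11->T, B12->T; outcomes B1=F, B2=F, B3=S, B4=T, B8=T, B8=F, B9=F, B10=E, B11=T, B12=T
input #4, k=5, q=4, r=3: events B1->F, B3->S, B2->F, B4->T, B8->T, B8->T, B8->T, B8->T, B8->T, B8->F, B10->S, B9->T, B12->T; outcomes B1=F, B2=F, B3=S, B4=T, B8=T, B8=F, B9=T, B10=S, B12=T
input #5, k=4, q=4, r=2: events B1->T, B3->E, B2->T, B8->T, B8->T, B8->T, B8->T, B8->T, B8->T, B8->F, B10->E, B9->F, B11->T, B12->T; outcomes B1=T, B2=T, B3=E, B8=T, B8=F, B9=F, B10=E, B11=T, B12=T
input #6, k=5, q=3, r=2: events B1->T, B3->E, B2->F, B4->F, B5->F, B7->T, B8->T, B8->T, B8->T, B8->T, B8->T, B8->T, B8->F, B10->S, ...; outcomes B1=T, B2=F, B3=E, B4=F, B5=F, B7=T, B8=T, B8=F, B9=T, B10=S, B12=T
input #7, k=3, q=5, r=1: events B1->F, B3->S, B2->F, B4->F, B5->T, B6->F, B8->F, B10->E, B9->T, B12->F; outcomes B1=F, B2=F, B3=S, B4=F, B5=T, B6=F, B8=F, B9=T, B10=E, B12=F
input #8, k=3, q=4, r=3: events B1->F, B3->S, B2->F, B4->T, B8->T, B8->T, B8->T, B8->T, B8->T, B8->F, B10->E, B9->F, B11->F, B12->T; outcomes B1=F, B2=F, B3=S, B4=T, B8=T, B8=F, B9=F, B10=E, B11=F, B12=T
input #9, k=3, q=3, r=1: events B1->F, B3->S, B2->F, B4->F, B5->T, B6->F, B8->F, B10->E, B9->T, B12->F; outcomes B1=F, B2=F, B3=S, B4=F, B5=T, B6=F, B8=F, B9=T, B10=E, B12=F
input #10, k=4, q=5, r=3: events B1->F, B3->S, B2->F, B4->T, B8->T, B8->T, B8->T, B8->T, B8->T, B8->F, B10->E, B9->F, B11->T, B12->T; outcomes B1=F, B2=F, B3=S, B4=T, B8=T, B8=F, B9=F, B10=E, B11=T, B12=T
union over all inputs: B1=T, B1=F, B2=T, B2=F, B3=S, B3=E, B4=T, B4=F, B5=T, B5=F, B6=F, B7=T, B8=T, B8=F, B9=T, B9=F, B10=S, B10=E, B11=T, B11=F, B12=T, B12=F (22 outcomes)
every size-1 subset falls short of the 22 outcomes (best: 11/22)
every size-2 subset falls short of the 22 outcomes (best: 17/22)
every size-3 subset falls short of the 22 outcomes (best: 20/22)
inputs {1, 5, 6, 7} (size 4) cover everything; no size-4 subset with a lexicographically smaller index list covers all 22
Answer: 1, 5, 6, 7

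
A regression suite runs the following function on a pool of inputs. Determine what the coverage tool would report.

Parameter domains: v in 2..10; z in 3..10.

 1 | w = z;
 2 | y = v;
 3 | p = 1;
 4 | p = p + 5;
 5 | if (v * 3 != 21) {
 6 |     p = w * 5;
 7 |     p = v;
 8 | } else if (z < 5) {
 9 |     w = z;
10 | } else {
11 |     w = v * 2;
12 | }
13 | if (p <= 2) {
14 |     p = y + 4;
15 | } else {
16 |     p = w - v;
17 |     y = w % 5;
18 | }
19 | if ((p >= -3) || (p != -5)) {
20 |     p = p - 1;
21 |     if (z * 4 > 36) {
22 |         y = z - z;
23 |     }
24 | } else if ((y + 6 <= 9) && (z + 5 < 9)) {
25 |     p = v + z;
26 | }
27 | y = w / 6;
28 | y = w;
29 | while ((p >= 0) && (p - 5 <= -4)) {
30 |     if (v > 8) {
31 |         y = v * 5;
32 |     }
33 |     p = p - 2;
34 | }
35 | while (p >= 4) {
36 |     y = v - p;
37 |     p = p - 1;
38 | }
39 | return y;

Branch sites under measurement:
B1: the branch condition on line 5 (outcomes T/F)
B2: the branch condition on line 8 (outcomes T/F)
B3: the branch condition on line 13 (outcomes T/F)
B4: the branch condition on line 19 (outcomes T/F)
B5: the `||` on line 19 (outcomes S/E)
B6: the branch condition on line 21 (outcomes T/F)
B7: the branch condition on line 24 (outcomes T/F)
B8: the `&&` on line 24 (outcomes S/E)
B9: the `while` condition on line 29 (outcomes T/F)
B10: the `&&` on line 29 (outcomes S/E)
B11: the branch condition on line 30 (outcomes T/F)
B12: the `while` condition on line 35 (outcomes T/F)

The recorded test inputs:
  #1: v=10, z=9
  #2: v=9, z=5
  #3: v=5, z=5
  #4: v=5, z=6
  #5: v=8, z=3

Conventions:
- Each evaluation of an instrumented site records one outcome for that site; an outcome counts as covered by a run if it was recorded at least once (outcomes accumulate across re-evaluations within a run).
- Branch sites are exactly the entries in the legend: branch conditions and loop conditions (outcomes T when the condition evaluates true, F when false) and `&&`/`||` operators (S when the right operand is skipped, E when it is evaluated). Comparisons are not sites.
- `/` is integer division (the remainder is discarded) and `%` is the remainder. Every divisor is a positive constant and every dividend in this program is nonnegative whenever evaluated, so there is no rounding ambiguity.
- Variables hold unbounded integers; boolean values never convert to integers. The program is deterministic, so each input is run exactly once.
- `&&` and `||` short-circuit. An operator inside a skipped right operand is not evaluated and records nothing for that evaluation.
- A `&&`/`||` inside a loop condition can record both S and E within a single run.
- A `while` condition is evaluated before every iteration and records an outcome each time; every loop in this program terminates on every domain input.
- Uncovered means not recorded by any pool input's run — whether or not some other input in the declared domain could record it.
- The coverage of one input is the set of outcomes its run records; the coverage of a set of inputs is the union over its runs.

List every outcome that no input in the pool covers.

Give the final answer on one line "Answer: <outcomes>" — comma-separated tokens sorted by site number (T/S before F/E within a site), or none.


test 1 (v=10, z=9) fires B1->T, B3->F, B5->S, B4->T, B6->F, B10->S, B9->F, B12->F; hits B1=T, B3=F, B4=T, B5=S, B6=F, B9=F, B10=S, B12=F
test 2 (v=9, z=5) fires B1->T, B3->F, B5->E, B4->T, B6->F, B10->S, B9->F, B12->F; hits B1=T, B3=F, B4=T, B5=E, B6=F, B9=F, B10=S, B12=F
test 3 (v=5, z=5) fires B1->T, B3->F, B5->S, B4->T, B6->F, B10->S, B9->F, B12->F; hits B1=T, B3=F, B4=T, B5=S, B6=F, B9=F, B10=S, B12=F
test 4 (v=5, z=6) fires B1->T, B3->F, B5->S, B4->T, B6->F, B10->E, B9->T, B11->F, B10->S, B9->F, B12->F; hits B1=T, B3=F, B4=T, B5=S, B6=F, B9=T, B9=F, B10=S, B10=E, B11=F, B12=F
test 5 (v=8, z=3) fires B1->T, B3->F, B5->E, B4->F, B8->E, B7->T, B10->E, B9->F, B12->T, B12->T, B12->T, B12->T, B12->T, B12->T, ...; hits B1=T, B3=F, B4=F, B5=E, B7=T, B8=E, B9=F, B10=E, B12=T, B12=F
union over the pool: B1=T, B3=F, B4=T, B4=F, B5=S, B5=E, B6=F, B7=T, B8=E, B9=T, B9=F, B10=S, B10=E, B11=F, B12=T, B12=F
uncovered (8 of 24): B1=F, B2=T, B2=F, B3=T, B6=T, B7=F, B8=S, B11=T
Answer: B1=F, B2=T, B2=F, B3=T, B6=T, B7=F, B8=S, B11=T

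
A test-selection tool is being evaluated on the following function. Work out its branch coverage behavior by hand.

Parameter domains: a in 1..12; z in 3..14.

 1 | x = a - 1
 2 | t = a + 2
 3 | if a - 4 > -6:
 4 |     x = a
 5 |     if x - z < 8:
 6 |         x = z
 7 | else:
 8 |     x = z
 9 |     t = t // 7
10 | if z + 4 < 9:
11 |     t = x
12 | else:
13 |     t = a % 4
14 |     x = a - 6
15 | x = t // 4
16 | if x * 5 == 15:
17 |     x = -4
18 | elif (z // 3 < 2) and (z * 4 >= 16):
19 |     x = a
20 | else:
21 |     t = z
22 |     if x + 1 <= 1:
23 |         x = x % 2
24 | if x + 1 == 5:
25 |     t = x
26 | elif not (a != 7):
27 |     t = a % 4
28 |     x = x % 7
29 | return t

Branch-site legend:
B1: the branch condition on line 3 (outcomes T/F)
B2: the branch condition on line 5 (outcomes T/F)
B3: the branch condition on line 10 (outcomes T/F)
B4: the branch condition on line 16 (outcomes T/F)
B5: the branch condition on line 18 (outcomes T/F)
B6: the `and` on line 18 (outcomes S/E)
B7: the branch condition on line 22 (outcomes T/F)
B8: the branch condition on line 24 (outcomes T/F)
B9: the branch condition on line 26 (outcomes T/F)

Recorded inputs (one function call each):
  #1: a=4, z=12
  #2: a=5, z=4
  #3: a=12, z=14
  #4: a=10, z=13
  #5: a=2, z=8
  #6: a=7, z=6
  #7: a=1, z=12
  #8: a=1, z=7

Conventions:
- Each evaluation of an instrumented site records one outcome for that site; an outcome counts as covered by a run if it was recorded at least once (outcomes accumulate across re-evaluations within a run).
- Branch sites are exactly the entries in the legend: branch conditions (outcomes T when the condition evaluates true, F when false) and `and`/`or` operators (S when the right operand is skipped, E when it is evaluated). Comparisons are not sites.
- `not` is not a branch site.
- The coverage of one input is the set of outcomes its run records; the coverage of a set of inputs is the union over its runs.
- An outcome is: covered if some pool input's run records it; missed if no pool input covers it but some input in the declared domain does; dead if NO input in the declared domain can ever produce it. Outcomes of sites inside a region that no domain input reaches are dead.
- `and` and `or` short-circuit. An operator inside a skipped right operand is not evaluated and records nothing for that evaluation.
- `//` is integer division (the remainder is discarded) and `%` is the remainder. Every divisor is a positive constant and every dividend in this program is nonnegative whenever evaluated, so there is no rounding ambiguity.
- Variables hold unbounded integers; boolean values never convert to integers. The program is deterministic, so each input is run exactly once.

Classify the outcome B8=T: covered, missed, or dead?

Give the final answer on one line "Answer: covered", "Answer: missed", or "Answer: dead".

no pool input records B8=T
but domain input (a=4, z=4) does record it -> reachable, so missed

Answer: missed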